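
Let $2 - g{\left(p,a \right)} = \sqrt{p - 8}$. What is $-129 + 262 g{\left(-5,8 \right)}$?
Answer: $395 - 262 i \sqrt{13} \approx 395.0 - 944.65 i$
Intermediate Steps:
$g{\left(p,a \right)} = 2 - \sqrt{-8 + p}$ ($g{\left(p,a \right)} = 2 - \sqrt{p - 8} = 2 - \sqrt{-8 + p}$)
$-129 + 262 g{\left(-5,8 \right)} = -129 + 262 \left(2 - \sqrt{-8 - 5}\right) = -129 + 262 \left(2 - \sqrt{-13}\right) = -129 + 262 \left(2 - i \sqrt{13}\right) = -129 + \left(524 - 262 i \sqrt{13}\right) = 395 - 262 i \sqrt{13}$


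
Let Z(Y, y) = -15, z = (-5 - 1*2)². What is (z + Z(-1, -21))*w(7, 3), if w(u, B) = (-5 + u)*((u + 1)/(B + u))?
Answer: 272/5 ≈ 54.400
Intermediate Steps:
z = 49 (z = (-5 - 2)² = (-7)² = 49)
w(u, B) = (1 + u)*(-5 + u)/(B + u) (w(u, B) = (-5 + u)*((1 + u)/(B + u)) = (1 + u)*(-5 + u)/(B + u))
(z + Z(-1, -21))*w(7, 3) = (49 - 15)*((-5 + 7² - 4*7)/(3 + 7)) = 34*((-5 + 49 - 28)/10) = 34*((⅒)*16) = 34*(8/5) = 272/5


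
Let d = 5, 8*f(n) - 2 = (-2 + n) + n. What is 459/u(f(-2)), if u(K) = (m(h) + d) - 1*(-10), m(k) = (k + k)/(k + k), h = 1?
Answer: 459/16 ≈ 28.688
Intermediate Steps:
f(n) = n/4 (f(n) = ¼ + ((-2 + n) + n)/8 = ¼ + (-2 + 2*n)/8 = ¼ + (-¼ + n/4) = n/4)
m(k) = 1 (m(k) = (2*k)/((2*k)) = (2*k)*(1/(2*k)) = 1)
u(K) = 16 (u(K) = (1 + 5) - 1*(-10) = 6 + 10 = 16)
459/u(f(-2)) = 459/16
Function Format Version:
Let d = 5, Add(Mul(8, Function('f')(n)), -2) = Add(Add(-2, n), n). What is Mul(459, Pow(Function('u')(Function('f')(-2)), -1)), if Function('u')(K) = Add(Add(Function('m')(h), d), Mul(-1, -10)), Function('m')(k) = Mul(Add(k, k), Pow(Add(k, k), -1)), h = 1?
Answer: Rational(459, 16) ≈ 28.688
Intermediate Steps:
Function('f')(n) = Mul(Rational(1, 4), n) (Function('f')(n) = Add(Rational(1, 4), Mul(Rational(1, 8), Add(Add(-2, n), n))) = Add(Rational(1, 4), Mul(Rational(1, 8), Add(-2, Mul(2, n)))) = Add(Rational(1, 4), Add(Rational(-1, 4), Mul(Rational(1, 4), n))) = Mul(Rational(1, 4), n))
Function('m')(k) = 1 (Function('m')(k) = Mul(Mul(2, k), Pow(Mul(2, k), -1)) = Mul(Mul(2, k), Mul(Rational(1, 2), Pow(k, -1))) = 1)
Function('u')(K) = 16 (Function('u')(K) = Add(Add(1, 5), Mul(-1, -10)) = Add(6, 10) = 16)
Mul(459, Pow(Function('u')(Function('f')(-2)), -1)) = Mul(459, Pow(16, -1)) = Mul(459, Rational(1, 16)) = Rational(459, 16)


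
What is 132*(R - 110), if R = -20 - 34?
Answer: -21648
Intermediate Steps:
R = -54
132*(R - 110) = 132*(-54 - 110) = 132*(-164) = -21648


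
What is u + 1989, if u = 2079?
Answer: 4068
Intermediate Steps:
u + 1989 = 2079 + 1989 = 4068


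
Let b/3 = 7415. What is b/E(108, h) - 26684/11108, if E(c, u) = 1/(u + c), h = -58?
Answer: 3088711579/2777 ≈ 1.1122e+6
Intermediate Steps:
b = 22245 (b = 3*7415 = 22245)
E(c, u) = 1/(c + u)
b/E(108, h) - 26684/11108 = 22245/(1/(108 - 58)) - 26684/11108 = 22245/(1/50) - 26684*1/11108 = 22245/(1/50) - 6671/2777 = 22245*50 - 6671/2777 = 1112250 - 6671/2777 = 3088711579/2777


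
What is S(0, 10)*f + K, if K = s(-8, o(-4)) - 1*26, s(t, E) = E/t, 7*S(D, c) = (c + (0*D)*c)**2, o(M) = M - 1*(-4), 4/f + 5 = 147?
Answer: -12722/497 ≈ -25.598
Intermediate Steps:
f = 2/71 (f = 4/(-5 + 147) = 4/142 = 4*(1/142) = 2/71 ≈ 0.028169)
o(M) = 4 + M (o(M) = M + 4 = 4 + M)
S(D, c) = c**2/7 (S(D, c) = (c + (0*D)*c)**2/7 = (c + 0*c)**2/7 = (c + 0)**2/7 = c**2/7)
K = -26 (K = (4 - 4)/(-8) - 1*26 = 0*(-1/8) - 26 = 0 - 26 = -26)
S(0, 10)*f + K = ((1/7)*10**2)*(2/71) - 26 = ((1/7)*100)*(2/71) - 26 = (100/7)*(2/71) - 26 = 200/497 - 26 = -12722/497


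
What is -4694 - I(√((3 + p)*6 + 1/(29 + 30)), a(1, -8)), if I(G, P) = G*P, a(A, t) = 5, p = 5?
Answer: -4694 - 5*√167147/59 ≈ -4728.6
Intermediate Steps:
-4694 - I(√((3 + p)*6 + 1/(29 + 30)), a(1, -8)) = -4694 - √((3 + 5)*6 + 1/(29 + 30))*5 = -4694 - √(8*6 + 1/59)*5 = -4694 - √(48 + 1/59)*5 = -4694 - √(2833/59)*5 = -4694 - √167147/59*5 = -4694 - 5*√167147/59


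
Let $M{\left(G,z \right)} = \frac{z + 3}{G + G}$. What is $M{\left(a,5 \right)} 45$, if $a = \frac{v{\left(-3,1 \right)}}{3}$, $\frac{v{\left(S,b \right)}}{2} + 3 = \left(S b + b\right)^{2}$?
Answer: $270$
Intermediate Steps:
$v{\left(S,b \right)} = -6 + 2 \left(b + S b\right)^{2}$ ($v{\left(S,b \right)} = -6 + 2 \left(S b + b\right)^{2} = -6 + 2 \left(b + S b\right)^{2}$)
$a = \frac{2}{3}$ ($a = \frac{-6 + 2 \cdot 1^{2} \left(1 - 3\right)^{2}}{3} = \left(-6 + 2 \cdot 1 \left(-2\right)^{2}\right) \frac{1}{3} = \left(-6 + 2 \cdot 1 \cdot 4\right) \frac{1}{3} = \left(-6 + 8\right) \frac{1}{3} = 2 \cdot \frac{1}{3} = \frac{2}{3} \approx 0.66667$)
$M{\left(G,z \right)} = \frac{3 + z}{2 G}$
$M{\left(a,5 \right)} 45 = \frac{3 + 5}{2 \cdot \frac{2}{3}} \cdot 45 = \frac{1}{2} \cdot \frac{3}{2} \cdot 8 \cdot 45 = 6 \cdot 45 = 270$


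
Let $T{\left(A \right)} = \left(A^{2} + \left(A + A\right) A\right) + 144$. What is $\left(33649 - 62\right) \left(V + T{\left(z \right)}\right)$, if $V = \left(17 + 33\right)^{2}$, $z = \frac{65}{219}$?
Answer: $\frac{1419851900711}{15987} \approx 8.8813 \cdot 10^{7}$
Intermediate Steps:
$z = \frac{65}{219}$ ($z = 65 \cdot \frac{1}{219} = \frac{65}{219} \approx 0.2968$)
$T{\left(A \right)} = 144 + 3 A^{2}$ ($T{\left(A \right)} = \left(A^{2} + 2 A A\right) + 144 = \left(A^{2} + 2 A^{2}\right) + 144 = 3 A^{2} + 144 = 144 + 3 A^{2}$)
$V = 2500$ ($V = 50^{2} = 2500$)
$\left(33649 - 62\right) \left(V + T{\left(z \right)}\right) = \left(33649 - 62\right) \left(2500 + \left(144 + 3 \left(\frac{65}{219}\right)^{2}\right)\right) = 33587 \left(2500 + \left(144 + 3 \cdot \frac{4225}{47961}\right)\right) = 33587 \left(2500 + \left(144 + \frac{4225}{15987}\right)\right) = 33587 \left(2500 + \frac{2306353}{15987}\right) = 33587 \cdot \frac{42273853}{15987} = \frac{1419851900711}{15987}$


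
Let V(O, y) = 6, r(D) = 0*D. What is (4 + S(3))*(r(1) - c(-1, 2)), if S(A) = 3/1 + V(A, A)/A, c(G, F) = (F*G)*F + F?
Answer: 18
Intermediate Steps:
c(G, F) = F + G*F**2 (c(G, F) = G*F**2 + F = F + G*F**2)
r(D) = 0
S(A) = 3 + 6/A (S(A) = 3/1 + 6/A = 3*1 + 6/A = 3 + 6/A)
(4 + S(3))*(r(1) - c(-1, 2)) = (4 + (3 + 6/3))*(0 - 2*(1 + 2*(-1))) = (4 + (3 + 6*(1/3)))*(0 - 2*(1 - 2)) = (4 + (3 + 2))*(0 - 2*(-1)) = (4 + 5)*(0 - 1*(-2)) = 9*(0 + 2) = 9*2 = 18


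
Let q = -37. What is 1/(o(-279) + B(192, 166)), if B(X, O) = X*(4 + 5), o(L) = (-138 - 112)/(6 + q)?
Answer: 31/53818 ≈ 0.00057602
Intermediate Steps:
o(L) = 250/31 (o(L) = (-138 - 112)/(6 - 37) = -250/(-31) = -250*(-1/31) = 250/31)
B(X, O) = 9*X (B(X, O) = X*9 = 9*X)
1/(o(-279) + B(192, 166)) = 1/(250/31 + 9*192) = 1/(250/31 + 1728) = 1/(53818/31) = 31/53818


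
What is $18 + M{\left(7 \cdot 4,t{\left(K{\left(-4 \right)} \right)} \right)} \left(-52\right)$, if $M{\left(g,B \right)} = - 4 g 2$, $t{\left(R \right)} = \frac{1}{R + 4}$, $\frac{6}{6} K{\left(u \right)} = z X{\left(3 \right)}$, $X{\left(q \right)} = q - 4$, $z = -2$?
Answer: $11666$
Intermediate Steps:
$X{\left(q \right)} = -4 + q$ ($X{\left(q \right)} = q - 4 = -4 + q$)
$K{\left(u \right)} = 2$ ($K{\left(u \right)} = - 2 \left(-4 + 3\right) = \left(-2\right) \left(-1\right) = 2$)
$t{\left(R \right)} = \frac{1}{4 + R}$
$M{\left(g,B \right)} = - 8 g$
$18 + M{\left(7 \cdot 4,t{\left(K{\left(-4 \right)} \right)} \right)} \left(-52\right) = 18 + - 8 \cdot 7 \cdot 4 \left(-52\right) = 18 + \left(-8\right) 28 \left(-52\right) = 18 - -11648 = 18 + 11648 = 11666$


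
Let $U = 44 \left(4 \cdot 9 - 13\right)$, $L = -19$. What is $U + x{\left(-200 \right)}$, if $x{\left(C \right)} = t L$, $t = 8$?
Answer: $860$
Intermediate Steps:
$x{\left(C \right)} = -152$ ($x{\left(C \right)} = 8 \left(-19\right) = -152$)
$U = 1012$ ($U = 44 \left(36 - 13\right) = 44 \cdot 23 = 1012$)
$U + x{\left(-200 \right)} = 1012 - 152 = 860$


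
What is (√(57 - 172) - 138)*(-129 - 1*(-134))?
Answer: -690 + 5*I*√115 ≈ -690.0 + 53.619*I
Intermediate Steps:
(√(57 - 172) - 138)*(-129 - 1*(-134)) = (√(-115) - 138)*(-129 + 134) = (I*√115 - 138)*5 = (-138 + I*√115)*5 = -690 + 5*I*√115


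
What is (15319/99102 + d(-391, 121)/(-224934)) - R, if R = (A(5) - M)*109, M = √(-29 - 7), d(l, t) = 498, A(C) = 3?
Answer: -1214315736581/3715234878 + 654*I ≈ -326.85 + 654.0*I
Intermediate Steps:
M = 6*I (M = √(-36) = 6*I ≈ 6.0*I)
R = 327 - 654*I (R = (3 - 6*I)*109 = 327 - 654*I ≈ 327.0 - 654.0*I)
(15319/99102 + d(-391, 121)/(-224934)) - R = (15319/99102 + 498/(-224934)) - (327 - 654*I) = (15319*(1/99102) + 498*(-1/224934)) + (-327 + 654*I) = (15319/99102 - 83/37489) + (-327 + 654*I) = 566068525/3715234878 + (-327 + 654*I) = -1214315736581/3715234878 + 654*I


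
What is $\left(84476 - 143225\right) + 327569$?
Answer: $268820$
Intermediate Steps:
$\left(84476 - 143225\right) + 327569 = -58749 + 327569 = 268820$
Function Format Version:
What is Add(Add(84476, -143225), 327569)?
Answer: 268820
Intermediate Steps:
Add(Add(84476, -143225), 327569) = Add(-58749, 327569) = 268820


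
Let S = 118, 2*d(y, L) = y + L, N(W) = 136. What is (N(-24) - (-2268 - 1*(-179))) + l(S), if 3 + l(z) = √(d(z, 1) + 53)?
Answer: 2222 + 15*√2/2 ≈ 2232.6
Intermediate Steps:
d(y, L) = L/2 + y/2 (d(y, L) = (y + L)/2 = (L + y)/2 = L/2 + y/2)
l(z) = -3 + √(107/2 + z/2) (l(z) = -3 + √(((½)*1 + z/2) + 53) = -3 + √((½ + z/2) + 53) = -3 + √(107/2 + z/2))
(N(-24) - (-2268 - 1*(-179))) + l(S) = (136 - (-2268 - 1*(-179))) + (-3 + √(214 + 2*118)/2) = (136 - (-2268 + 179)) + (-3 + √(214 + 236)/2) = (136 - 1*(-2089)) + (-3 + √450/2) = (136 + 2089) + (-3 + (15*√2)/2) = 2225 + (-3 + 15*√2/2) = 2222 + 15*√2/2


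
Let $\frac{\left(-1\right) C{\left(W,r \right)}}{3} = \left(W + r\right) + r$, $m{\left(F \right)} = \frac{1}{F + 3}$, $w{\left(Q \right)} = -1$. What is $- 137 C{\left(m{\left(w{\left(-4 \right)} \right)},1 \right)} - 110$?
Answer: $\frac{1835}{2} \approx 917.5$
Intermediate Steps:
$m{\left(F \right)} = \frac{1}{3 + F}$
$C{\left(W,r \right)} = - 6 r - 3 W$ ($C{\left(W,r \right)} = - 3 \left(\left(W + r\right) + r\right) = - 3 \left(W + 2 r\right) = - 6 r - 3 W$)
$- 137 C{\left(m{\left(w{\left(-4 \right)} \right)},1 \right)} - 110 = - 137 \left(\left(-6\right) 1 - \frac{3}{3 - 1}\right) - 110 = - 137 \left(-6 - \frac{3}{2}\right) - 110 = \left(-137\right) \left(- \frac{15}{2}\right) - 110 = \frac{2055}{2} - 110 = \frac{1835}{2}$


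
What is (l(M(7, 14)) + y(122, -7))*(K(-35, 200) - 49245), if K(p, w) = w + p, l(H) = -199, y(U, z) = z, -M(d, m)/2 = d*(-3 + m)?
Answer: 10110480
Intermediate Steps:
M(d, m) = -2*d*(-3 + m)
K(p, w) = p + w
(l(M(7, 14)) + y(122, -7))*(K(-35, 200) - 49245) = (-199 - 7)*((-35 + 200) - 49245) = -206*(165 - 49245) = -206*(-49080) = 10110480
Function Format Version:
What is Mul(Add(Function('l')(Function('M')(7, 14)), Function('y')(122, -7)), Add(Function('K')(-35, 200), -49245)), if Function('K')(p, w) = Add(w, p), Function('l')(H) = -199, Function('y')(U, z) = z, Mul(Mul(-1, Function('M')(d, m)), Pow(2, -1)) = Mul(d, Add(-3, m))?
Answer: 10110480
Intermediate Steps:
Function('M')(d, m) = Mul(-2, d, Add(-3, m)) (Function('M')(d, m) = Mul(-2, Mul(d, Add(-3, m))) = Mul(-2, d, Add(-3, m)))
Function('K')(p, w) = Add(p, w)
Mul(Add(Function('l')(Function('M')(7, 14)), Function('y')(122, -7)), Add(Function('K')(-35, 200), -49245)) = Mul(Add(-199, -7), Add(Add(-35, 200), -49245)) = Mul(-206, Add(165, -49245)) = Mul(-206, -49080) = 10110480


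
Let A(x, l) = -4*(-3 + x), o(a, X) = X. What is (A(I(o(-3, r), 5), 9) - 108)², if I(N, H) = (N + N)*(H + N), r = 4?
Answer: 147456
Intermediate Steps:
I(N, H) = 2*N*(H + N) (I(N, H) = (2*N)*(H + N) = 2*N*(H + N))
A(x, l) = 12 - 4*x
(A(I(o(-3, r), 5), 9) - 108)² = ((12 - 8*4*(5 + 4)) - 108)² = ((12 - 8*4*9) - 108)² = ((12 - 4*72) - 108)² = ((12 - 288) - 108)² = (-276 - 108)² = (-384)² = 147456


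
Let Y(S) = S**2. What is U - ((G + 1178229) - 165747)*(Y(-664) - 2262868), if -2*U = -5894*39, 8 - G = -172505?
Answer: 2159027825073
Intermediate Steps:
G = 172513 (G = 8 - 1*(-172505) = 8 + 172505 = 172513)
U = 114933 (U = -(-2947)*39 = -1/2*(-229866) = 114933)
U - ((G + 1178229) - 165747)*(Y(-664) - 2262868) = 114933 - ((172513 + 1178229) - 165747)*((-664)**2 - 2262868) = 114933 - (1350742 - 165747)*(440896 - 2262868) = 114933 - 1184995*(-1821972) = 114933 - 1*(-2159027710140) = 114933 + 2159027710140 = 2159027825073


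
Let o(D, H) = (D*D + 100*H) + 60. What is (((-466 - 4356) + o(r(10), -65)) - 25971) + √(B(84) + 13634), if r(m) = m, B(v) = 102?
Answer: -37133 + 2*√3434 ≈ -37016.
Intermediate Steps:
o(D, H) = 60 + D² + 100*H (o(D, H) = (D² + 100*H) + 60 = 60 + D² + 100*H)
(((-466 - 4356) + o(r(10), -65)) - 25971) + √(B(84) + 13634) = (((-466 - 4356) + (60 + 10² + 100*(-65))) - 25971) + √(102 + 13634) = ((-4822 + (60 + 100 - 6500)) - 25971) + √13736 = ((-4822 - 6340) - 25971) + 2*√3434 = (-11162 - 25971) + 2*√3434 = -37133 + 2*√3434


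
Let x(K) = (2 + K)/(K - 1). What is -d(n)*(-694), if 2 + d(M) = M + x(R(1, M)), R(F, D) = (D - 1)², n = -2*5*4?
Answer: -7966773/280 ≈ -28453.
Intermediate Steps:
n = -40 (n = -10*4 = -40)
R(F, D) = (-1 + D)²
x(K) = (2 + K)/(-1 + K)
d(M) = -2 + M + (2 + (-1 + M)²)/(-1 + (-1 + M)²) (d(M) = -2 + (M + (2 + (-1 + M)²)/(-1 + (-1 + M)²)) = -2 + M + (2 + (-1 + M)²)/(-1 + (-1 + M)²))
-d(n)*(-694) = -(3 + (-40)³ - 3*(-40)² + 2*(-40))/((-40)*(-2 - 40))*(-694) = -(-1)*(3 - 64000 - 3*1600 - 80)/(40*(-42))*(-694) = -(-1)*(-1)*(3 - 64000 - 4800 - 80)/(40*42)*(-694) = -(-1)*(-1)*(-68877)/(40*42)*(-694) = -1*(-22959/560)*(-694) = (22959/560)*(-694) = -7966773/280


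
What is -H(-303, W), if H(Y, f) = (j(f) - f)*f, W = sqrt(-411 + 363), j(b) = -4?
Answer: -48 + 16*I*sqrt(3) ≈ -48.0 + 27.713*I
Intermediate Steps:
W = 4*I*sqrt(3) (W = sqrt(-48) = 4*I*sqrt(3) ≈ 6.9282*I)
H(Y, f) = f*(-4 - f) (H(Y, f) = (-4 - f)*f = f*(-4 - f))
-H(-303, W) = -(-1)*4*I*sqrt(3)*(4 + 4*I*sqrt(3)) = -(-4)*I*sqrt(3)*(4 + 4*I*sqrt(3)) = 4*I*sqrt(3)*(4 + 4*I*sqrt(3))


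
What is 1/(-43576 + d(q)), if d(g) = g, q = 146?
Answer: -1/43430 ≈ -2.3026e-5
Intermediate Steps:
1/(-43576 + d(q)) = 1/(-43576 + 146) = 1/(-43430) = -1/43430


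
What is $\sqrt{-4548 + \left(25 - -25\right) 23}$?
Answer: $i \sqrt{3398} \approx 58.292 i$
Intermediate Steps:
$\sqrt{-4548 + \left(25 - -25\right) 23} = \sqrt{-4548 + \left(25 + 25\right) 23} = \sqrt{-4548 + 50 \cdot 23} = \sqrt{-4548 + 1150} = \sqrt{-3398} = i \sqrt{3398}$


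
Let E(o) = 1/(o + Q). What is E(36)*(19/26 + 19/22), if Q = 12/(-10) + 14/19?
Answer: 5415/120692 ≈ 0.044866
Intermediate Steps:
Q = -44/95 (Q = 12*(-⅒) + 14*(1/19) = -6/5 + 14/19 = -44/95 ≈ -0.46316)
E(o) = 1/(-44/95 + o) (E(o) = 1/(o - 44/95) = 1/(-44/95 + o))
E(36)*(19/26 + 19/22) = (95/(-44 + 95*36))*(19/26 + 19/22) = (95/(-44 + 3420))*(19*(1/26) + 19*(1/22)) = (95/3376)*(19/26 + 19/22) = (95*(1/3376))*(228/143) = (95/3376)*(228/143) = 5415/120692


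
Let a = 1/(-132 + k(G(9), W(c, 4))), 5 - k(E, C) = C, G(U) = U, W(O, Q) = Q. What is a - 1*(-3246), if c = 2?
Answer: 425225/131 ≈ 3246.0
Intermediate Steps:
k(E, C) = 5 - C
a = -1/131 (a = 1/(-132 + (5 - 1*4)) = 1/(-132 + (5 - 4)) = 1/(-132 + 1) = 1/(-131) = -1/131 ≈ -0.0076336)
a - 1*(-3246) = -1/131 - 1*(-3246) = -1/131 + 3246 = 425225/131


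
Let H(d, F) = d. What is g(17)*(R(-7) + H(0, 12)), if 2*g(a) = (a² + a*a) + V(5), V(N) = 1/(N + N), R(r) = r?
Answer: -40467/20 ≈ -2023.3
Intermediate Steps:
V(N) = 1/(2*N)
g(a) = 1/20 + a² (g(a) = ((a² + a*a) + (½)/5)/2 = ((a² + a²) + (½)*(⅕))/2 = (2*a² + ⅒)/2 = (⅒ + 2*a²)/2 = 1/20 + a²)
g(17)*(R(-7) + H(0, 12)) = (1/20 + 17²)*(-7 + 0) = (1/20 + 289)*(-7) = (5781/20)*(-7) = -40467/20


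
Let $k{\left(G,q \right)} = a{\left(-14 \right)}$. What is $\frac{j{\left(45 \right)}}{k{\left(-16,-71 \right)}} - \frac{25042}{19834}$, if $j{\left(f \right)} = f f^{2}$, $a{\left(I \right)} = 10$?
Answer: $\frac{180712283}{19834} \approx 9111.2$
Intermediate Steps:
$k{\left(G,q \right)} = 10$
$j{\left(f \right)} = f^{3}$
$\frac{j{\left(45 \right)}}{k{\left(-16,-71 \right)}} - \frac{25042}{19834} = \frac{45^{3}}{10} - \frac{25042}{19834} = 91125 \cdot \frac{1}{10} - \frac{12521}{9917} = \frac{18225}{2} - \frac{12521}{9917} = \frac{180712283}{19834}$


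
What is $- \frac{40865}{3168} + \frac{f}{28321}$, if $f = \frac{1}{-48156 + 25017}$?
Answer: $- \frac{270501376097}{20970227808} \approx -12.899$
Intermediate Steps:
$f = - \frac{1}{23139}$ ($f = \frac{1}{-23139} = - \frac{1}{23139} \approx -4.3217 \cdot 10^{-5}$)
$- \frac{40865}{3168} + \frac{f}{28321} = - \frac{40865}{3168} - \frac{1}{23139 \cdot 28321} = \left(-40865\right) \frac{1}{3168} - \frac{1}{655319619} = - \frac{3715}{288} - \frac{1}{655319619} = - \frac{270501376097}{20970227808}$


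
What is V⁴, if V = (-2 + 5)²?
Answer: 6561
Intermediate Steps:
V = 9 (V = 3² = 9)
V⁴ = 9⁴ = 6561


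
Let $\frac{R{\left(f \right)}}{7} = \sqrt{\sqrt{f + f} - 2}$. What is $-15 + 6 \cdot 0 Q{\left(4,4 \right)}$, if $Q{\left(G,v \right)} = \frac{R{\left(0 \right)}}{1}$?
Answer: $-15$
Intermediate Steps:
$R{\left(f \right)} = 7 \sqrt{-2 + \sqrt{2} \sqrt{f}}$ ($R{\left(f \right)} = 7 \sqrt{\sqrt{f + f} - 2} = 7 \sqrt{\sqrt{2 f} - 2} = 7 \sqrt{\sqrt{2} \sqrt{f} - 2} = 7 \sqrt{-2 + \sqrt{2} \sqrt{f}}$)
$Q{\left(G,v \right)} = 7 i \sqrt{2}$ ($Q{\left(G,v \right)} = \frac{7 \sqrt{-2 + \sqrt{2} \sqrt{0}}}{1} = 7 \sqrt{-2 + \sqrt{2} \cdot 0} \cdot 1 = 7 \sqrt{-2 + 0} \cdot 1 = 7 \sqrt{-2} \cdot 1 = 7 i \sqrt{2} \cdot 1 = 7 i \sqrt{2}$)
$-15 + 6 \cdot 0 Q{\left(4,4 \right)} = -15 + 6 \cdot 0 \cdot 7 i \sqrt{2} = -15 + 0 \cdot 7 i \sqrt{2} = -15 + 0 = -15$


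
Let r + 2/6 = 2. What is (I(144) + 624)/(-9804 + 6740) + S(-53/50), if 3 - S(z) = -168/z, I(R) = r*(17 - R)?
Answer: -75816833/487176 ≈ -155.63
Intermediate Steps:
r = 5/3 (r = -⅓ + 2 = 5/3 ≈ 1.6667)
I(R) = 85/3 - 5*R/3 (I(R) = 5*(17 - R)/3 = 85/3 - 5*R/3)
S(z) = 3 + 168/z (S(z) = 3 - (-168)/z = 3 + 168/z)
(I(144) + 624)/(-9804 + 6740) + S(-53/50) = ((85/3 - 5/3*144) + 624)/(-9804 + 6740) + (3 + 168/((-53/50))) = ((85/3 - 240) + 624)/(-3064) + (3 + 168/((-53*1/50))) = (-635/3 + 624)*(-1/3064) + (3 + 168/(-53/50)) = (1237/3)*(-1/3064) + (3 + 168*(-50/53)) = -1237/9192 + (3 - 8400/53) = -1237/9192 - 8241/53 = -75816833/487176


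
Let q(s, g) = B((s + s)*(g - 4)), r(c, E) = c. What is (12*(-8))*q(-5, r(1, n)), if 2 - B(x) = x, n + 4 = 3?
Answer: 2688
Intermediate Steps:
n = -1 (n = -4 + 3 = -1)
B(x) = 2 - x
q(s, g) = 2 - 2*s*(-4 + g) (q(s, g) = 2 - (s + s)*(g - 4) = 2 - 2*s*(-4 + g))
(12*(-8))*q(-5, r(1, n)) = (12*(-8))*(2 - 2*(-5)*(-4 + 1)) = -96*(2 - 2*(-5)*(-3)) = -96*(2 - 30) = -96*(-28) = 2688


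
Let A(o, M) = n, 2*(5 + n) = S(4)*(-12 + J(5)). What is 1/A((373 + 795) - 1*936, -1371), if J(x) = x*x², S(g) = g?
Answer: 1/221 ≈ 0.0045249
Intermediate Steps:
J(x) = x³
n = 221 (n = -5 + (4*(-12 + 5³))/2 = -5 + (4*(-12 + 125))/2 = -5 + (4*113)/2 = -5 + (½)*452 = -5 + 226 = 221)
A(o, M) = 221
1/A((373 + 795) - 1*936, -1371) = 1/221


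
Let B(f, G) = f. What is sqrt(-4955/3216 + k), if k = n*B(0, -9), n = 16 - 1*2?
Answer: I*sqrt(995955)/804 ≈ 1.2413*I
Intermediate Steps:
n = 14 (n = 16 - 2 = 14)
k = 0 (k = 14*0 = 0)
sqrt(-4955/3216 + k) = sqrt(-4955/3216 + 0) = sqrt(-4955/3216) = I*sqrt(995955)/804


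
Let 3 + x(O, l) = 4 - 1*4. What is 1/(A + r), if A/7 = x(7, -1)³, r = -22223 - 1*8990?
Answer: -1/31402 ≈ -3.1845e-5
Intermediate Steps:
x(O, l) = -3 (x(O, l) = -3 + (4 - 1*4) = -3 + (4 - 4) = -3 + 0 = -3)
r = -31213 (r = -22223 - 8990 = -31213)
A = -189 (A = 7*(-3)³ = 7*(-27) = -189)
1/(A + r) = 1/(-189 - 31213) = 1/(-31402) = -1/31402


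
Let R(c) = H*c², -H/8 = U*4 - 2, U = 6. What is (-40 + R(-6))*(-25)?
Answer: 159400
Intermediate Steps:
H = -176 (H = -8*(6*4 - 2) = -8*(24 - 2) = -8*22 = -176)
R(c) = -176*c²
(-40 + R(-6))*(-25) = (-40 - 176*(-6)²)*(-25) = (-40 - 176*36)*(-25) = (-40 - 6336)*(-25) = -6376*(-25) = 159400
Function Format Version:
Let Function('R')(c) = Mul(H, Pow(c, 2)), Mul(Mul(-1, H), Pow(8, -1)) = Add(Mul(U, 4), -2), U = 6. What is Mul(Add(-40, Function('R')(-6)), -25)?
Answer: 159400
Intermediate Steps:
H = -176 (H = Mul(-8, Add(Mul(6, 4), -2)) = Mul(-8, Add(24, -2)) = Mul(-8, 22) = -176)
Function('R')(c) = Mul(-176, Pow(c, 2))
Mul(Add(-40, Function('R')(-6)), -25) = Mul(Add(-40, Mul(-176, Pow(-6, 2))), -25) = Mul(Add(-40, Mul(-176, 36)), -25) = Mul(Add(-40, -6336), -25) = Mul(-6376, -25) = 159400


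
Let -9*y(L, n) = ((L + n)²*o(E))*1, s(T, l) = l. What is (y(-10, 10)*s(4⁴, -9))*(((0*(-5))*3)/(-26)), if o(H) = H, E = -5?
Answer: 0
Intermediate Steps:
y(L, n) = 5*(L + n)²/9 (y(L, n) = -(L + n)²*(-5)/9 = -(-5*(L + n)²)/9 = -(-5)*(L + n)²/9 = 5*(L + n)²/9)
(y(-10, 10)*s(4⁴, -9))*(((0*(-5))*3)/(-26)) = ((5*(-10 + 10)²/9)*(-9))*(((0*(-5))*3)/(-26)) = (((5/9)*0²)*(-9))*((0*3)*(-1/26)) = (((5/9)*0)*(-9))*(0*(-1/26)) = (0*(-9))*0 = 0*0 = 0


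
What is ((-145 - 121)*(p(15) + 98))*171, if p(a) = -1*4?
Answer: -4275684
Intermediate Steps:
p(a) = -4
((-145 - 121)*(p(15) + 98))*171 = ((-145 - 121)*(-4 + 98))*171 = -266*94*171 = -25004*171 = -4275684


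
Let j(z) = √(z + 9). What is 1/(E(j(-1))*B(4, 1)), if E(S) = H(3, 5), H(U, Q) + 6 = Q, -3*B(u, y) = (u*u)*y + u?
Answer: 3/20 ≈ 0.15000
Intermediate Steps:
j(z) = √(9 + z)
B(u, y) = -u/3 - y*u²/3 (B(u, y) = -((u*u)*y + u)/3 = -(u²*y + u)/3 = -(y*u² + u)/3 = -(u + y*u²)/3 = -u/3 - y*u²/3)
H(U, Q) = -6 + Q
E(S) = -1 (E(S) = -6 + 5 = -1)
1/(E(j(-1))*B(4, 1)) = 1/(-(-1)*4*(1 + 4*1)/3) = 1/(-(-1)*4*(1 + 4)/3) = 1/(-(-1)*4*5/3) = 1/(-1*(-20/3)) = 1/(20/3) = 3/20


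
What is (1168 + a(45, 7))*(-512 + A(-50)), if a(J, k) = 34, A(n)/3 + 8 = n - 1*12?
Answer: -867844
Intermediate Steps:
A(n) = -60 + 3*n (A(n) = -24 + 3*(n - 1*12) = -24 + 3*(n - 12) = -24 + 3*(-12 + n) = -24 + (-36 + 3*n) = -60 + 3*n)
(1168 + a(45, 7))*(-512 + A(-50)) = (1168 + 34)*(-512 + (-60 + 3*(-50))) = 1202*(-512 + (-60 - 150)) = 1202*(-512 - 210) = 1202*(-722) = -867844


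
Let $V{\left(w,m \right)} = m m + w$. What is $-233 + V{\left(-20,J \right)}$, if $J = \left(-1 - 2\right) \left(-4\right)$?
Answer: $-109$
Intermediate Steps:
$J = 12$ ($J = \left(-3\right) \left(-4\right) = 12$)
$V{\left(w,m \right)} = w + m^{2}$ ($V{\left(w,m \right)} = m^{2} + w = w + m^{2}$)
$-233 + V{\left(-20,J \right)} = -233 - \left(20 - 12^{2}\right) = -233 + \left(-20 + 144\right) = -233 + 124 = -109$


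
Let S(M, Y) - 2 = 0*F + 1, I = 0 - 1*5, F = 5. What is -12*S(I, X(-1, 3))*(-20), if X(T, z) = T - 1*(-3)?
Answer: 720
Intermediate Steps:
X(T, z) = 3 + T (X(T, z) = T + 3 = 3 + T)
I = -5 (I = 0 - 5 = -5)
S(M, Y) = 3 (S(M, Y) = 2 + (0*5 + 1) = 2 + (0 + 1) = 2 + 1 = 3)
-12*S(I, X(-1, 3))*(-20) = -12*3*(-20) = -36*(-20) = 720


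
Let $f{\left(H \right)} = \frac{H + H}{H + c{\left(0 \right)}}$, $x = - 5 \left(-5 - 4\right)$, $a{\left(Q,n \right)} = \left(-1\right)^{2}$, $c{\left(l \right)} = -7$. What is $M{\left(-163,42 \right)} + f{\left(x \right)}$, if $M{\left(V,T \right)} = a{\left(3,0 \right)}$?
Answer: $\frac{64}{19} \approx 3.3684$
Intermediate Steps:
$a{\left(Q,n \right)} = 1$
$M{\left(V,T \right)} = 1$
$x = 45$ ($x = \left(-5\right) \left(-9\right) = 45$)
$f{\left(H \right)} = \frac{2 H}{-7 + H}$ ($f{\left(H \right)} = \frac{H + H}{H - 7} = \frac{2 H}{-7 + H}$)
$M{\left(-163,42 \right)} + f{\left(x \right)} = 1 + 2 \cdot 45 \frac{1}{-7 + 45} = 1 + 2 \cdot 45 \cdot \frac{1}{38} = 1 + \frac{45}{19} = \frac{64}{19}$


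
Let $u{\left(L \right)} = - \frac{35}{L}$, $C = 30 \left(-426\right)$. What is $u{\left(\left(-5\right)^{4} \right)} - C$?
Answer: $\frac{1597493}{125} \approx 12780.0$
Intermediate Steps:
$C = -12780$
$u{\left(\left(-5\right)^{4} \right)} - C = - \frac{35}{\left(-5\right)^{4}} - -12780 = - \frac{35}{625} + 12780 = \left(-35\right) \frac{1}{625} + 12780 = - \frac{7}{125} + 12780 = \frac{1597493}{125}$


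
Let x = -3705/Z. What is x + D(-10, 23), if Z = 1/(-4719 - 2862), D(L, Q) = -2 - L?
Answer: 28087613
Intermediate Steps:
Z = -1/7581 (Z = 1/(-7581) = -1/7581 ≈ -0.00013191)
x = 28087605 (x = -3705/(-1/7581) = -3705*(-7581) = 28087605)
x + D(-10, 23) = 28087605 + (-2 - 1*(-10)) = 28087605 + (-2 + 10) = 28087605 + 8 = 28087613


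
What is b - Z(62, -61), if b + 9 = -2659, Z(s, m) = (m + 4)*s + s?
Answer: 804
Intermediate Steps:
Z(s, m) = s + s*(4 + m) (Z(s, m) = (4 + m)*s + s = s*(4 + m) + s = s + s*(4 + m))
b = -2668 (b = -9 - 2659 = -2668)
b - Z(62, -61) = -2668 - 62*(5 - 61) = -2668 - 62*(-56) = -2668 - 1*(-3472) = -2668 + 3472 = 804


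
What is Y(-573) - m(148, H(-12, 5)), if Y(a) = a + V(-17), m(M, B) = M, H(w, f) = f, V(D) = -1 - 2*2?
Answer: -726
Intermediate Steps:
V(D) = -5 (V(D) = -1 - 4 = -5)
Y(a) = -5 + a (Y(a) = a - 5 = -5 + a)
Y(-573) - m(148, H(-12, 5)) = (-5 - 573) - 1*148 = -578 - 148 = -726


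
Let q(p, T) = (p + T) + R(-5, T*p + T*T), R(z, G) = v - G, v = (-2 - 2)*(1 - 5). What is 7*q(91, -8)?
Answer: 5341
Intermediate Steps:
v = 16 (v = -4*(-4) = 16)
R(z, G) = 16 - G
q(p, T) = 16 + T + p - T² - T*p (q(p, T) = (p + T) + (16 - (T*p + T*T)) = (T + p) + (16 - (T*p + T²)) = (T + p) + (16 - (T² + T*p)) = (T + p) + (16 + (-T² - T*p)) = (T + p) + (16 - T² - T*p) = 16 + T + p - T² - T*p)
7*q(91, -8) = 7*(16 - 8 + 91 - 1*(-8)*(-8 + 91)) = 7*(16 - 8 + 91 - 1*(-8)*83) = 7*(16 - 8 + 91 + 664) = 7*763 = 5341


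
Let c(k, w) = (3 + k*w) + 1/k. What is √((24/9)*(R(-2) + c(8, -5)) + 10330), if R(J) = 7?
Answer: √92253/3 ≈ 101.24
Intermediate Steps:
c(k, w) = 3 + 1/k + k*w
√((24/9)*(R(-2) + c(8, -5)) + 10330) = √((24/9)*(7 + (3 + 1/8 + 8*(-5))) + 10330) = √((24*(⅑))*(7 + (3 + ⅛ - 40)) + 10330) = √(8*(7 - 295/8)/3 + 10330) = √((8/3)*(-239/8) + 10330) = √(-239/3 + 10330) = √(30751/3) = √92253/3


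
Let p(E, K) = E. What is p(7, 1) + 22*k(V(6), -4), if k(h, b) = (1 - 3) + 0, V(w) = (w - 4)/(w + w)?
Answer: -37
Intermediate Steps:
V(w) = (-4 + w)/(2*w) (V(w) = (-4 + w)/((2*w)) = (-4 + w)*(1/(2*w)) = (-4 + w)/(2*w))
k(h, b) = -2 (k(h, b) = -2 + 0 = -2)
p(7, 1) + 22*k(V(6), -4) = 7 + 22*(-2) = 7 - 44 = -37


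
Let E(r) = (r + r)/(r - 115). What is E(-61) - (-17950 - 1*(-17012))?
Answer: 82605/88 ≈ 938.69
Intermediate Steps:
E(r) = 2*r/(-115 + r) (E(r) = (2*r)/(-115 + r) = 2*r/(-115 + r))
E(-61) - (-17950 - 1*(-17012)) = 2*(-61)/(-115 - 61) - (-17950 - 1*(-17012)) = 2*(-61)/(-176) - (-17950 + 17012) = 2*(-61)*(-1/176) - 1*(-938) = 61/88 + 938 = 82605/88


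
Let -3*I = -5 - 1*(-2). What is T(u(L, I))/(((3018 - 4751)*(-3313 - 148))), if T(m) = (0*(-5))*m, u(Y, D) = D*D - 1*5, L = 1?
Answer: 0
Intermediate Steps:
I = 1 (I = -(-5 - 1*(-2))/3 = -(-5 + 2)/3 = -1/3*(-3) = 1)
u(Y, D) = -5 + D**2 (u(Y, D) = D**2 - 5 = -5 + D**2)
T(m) = 0 (T(m) = 0*m = 0)
T(u(L, I))/(((3018 - 4751)*(-3313 - 148))) = 0/(((3018 - 4751)*(-3313 - 148))) = 0/((-1733*(-3461))) = 0/5997913 = 0*(1/5997913) = 0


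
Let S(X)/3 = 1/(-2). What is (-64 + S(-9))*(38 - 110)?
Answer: 4716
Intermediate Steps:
S(X) = -3/2 (S(X) = 3/(-2) = 3*(-½) = -3/2)
(-64 + S(-9))*(38 - 110) = (-64 - 3/2)*(38 - 110) = -131/2*(-72) = 4716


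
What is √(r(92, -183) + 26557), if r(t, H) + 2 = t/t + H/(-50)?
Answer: √2655966/10 ≈ 162.97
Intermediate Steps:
r(t, H) = -1 - H/50 (r(t, H) = -2 + (t/t + H/(-50)) = -2 + (1 + H*(-1/50)) = -2 + (1 - H/50) = -1 - H/50)
√(r(92, -183) + 26557) = √((-1 - 1/50*(-183)) + 26557) = √((-1 + 183/50) + 26557) = √(133/50 + 26557) = √(1327983/50) = √2655966/10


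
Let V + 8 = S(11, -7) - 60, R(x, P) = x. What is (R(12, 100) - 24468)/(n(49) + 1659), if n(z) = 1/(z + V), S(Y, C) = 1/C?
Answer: -3277104/222299 ≈ -14.742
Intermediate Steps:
V = -477/7 (V = -8 + (1/(-7) - 60) = -8 + (-⅐ - 60) = -8 - 421/7 = -477/7 ≈ -68.143)
n(z) = 1/(-477/7 + z) (n(z) = 1/(z - 477/7) = 1/(-477/7 + z))
(R(12, 100) - 24468)/(n(49) + 1659) = (12 - 24468)/(7/(-477 + 7*49) + 1659) = -24456/(7/(-477 + 343) + 1659) = -24456/(7/(-134) + 1659) = -24456/(7*(-1/134) + 1659) = -24456/(-7/134 + 1659) = -24456/222299/134 = -24456*134/222299 = -3277104/222299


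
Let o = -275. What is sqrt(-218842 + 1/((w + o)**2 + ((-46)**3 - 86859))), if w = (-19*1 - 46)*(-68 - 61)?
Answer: 17*I*sqrt(361941049074444145)/21862635 ≈ 467.81*I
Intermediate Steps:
w = 8385 (w = (-19 - 46)*(-129) = -65*(-129) = 8385)
sqrt(-218842 + 1/((w + o)**2 + ((-46)**3 - 86859))) = sqrt(-218842 + 1/((8385 - 275)**2 + ((-46)**3 - 86859))) = sqrt(-218842 + 1/(8110**2 + (-97336 - 86859))) = sqrt(-218842 + 1/(65772100 - 184195)) = sqrt(-218842 + 1/65587905) = sqrt(-14353388306009/65587905) = 17*I*sqrt(361941049074444145)/21862635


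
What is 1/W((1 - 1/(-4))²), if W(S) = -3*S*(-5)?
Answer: 16/375 ≈ 0.042667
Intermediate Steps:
W(S) = 15*S
1/W((1 - 1/(-4))²) = 1/(15*(1 - 1/(-4))²) = 1/(15*(1 - 1*(-¼))²) = 1/(15*(1 + ¼)²) = 1/(15*(5/4)²) = 1/(15*(25/16)) = 1/(375/16) = 16/375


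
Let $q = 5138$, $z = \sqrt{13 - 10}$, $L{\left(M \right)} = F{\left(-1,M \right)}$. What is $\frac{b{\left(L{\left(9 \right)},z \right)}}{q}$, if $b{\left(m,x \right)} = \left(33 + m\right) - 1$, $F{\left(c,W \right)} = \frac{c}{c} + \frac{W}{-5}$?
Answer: $\frac{78}{12845} \approx 0.0060724$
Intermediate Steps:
$F{\left(c,W \right)} = 1 - \frac{W}{5}$ ($F{\left(c,W \right)} = 1 + W \left(- \frac{1}{5}\right) = 1 - \frac{W}{5}$)
$L{\left(M \right)} = 1 - \frac{M}{5}$
$z = \sqrt{3} \approx 1.732$
$b{\left(m,x \right)} = 32 + m$
$\frac{b{\left(L{\left(9 \right)},z \right)}}{q} = \frac{32 + \left(1 - \frac{9}{5}\right)}{5138} = \left(32 + \left(1 - \frac{9}{5}\right)\right) \frac{1}{5138} = \left(32 - \frac{4}{5}\right) \frac{1}{5138} = \frac{156}{5} \cdot \frac{1}{5138} = \frac{78}{12845}$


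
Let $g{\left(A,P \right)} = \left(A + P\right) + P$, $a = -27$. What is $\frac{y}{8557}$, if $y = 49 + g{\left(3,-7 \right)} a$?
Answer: $\frac{346}{8557} \approx 0.040435$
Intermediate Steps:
$g{\left(A,P \right)} = A + 2 P$
$y = 346$ ($y = 49 + \left(3 + 2 \left(-7\right)\right) \left(-27\right) = 49 + \left(3 - 14\right) \left(-27\right) = 49 - -297 = 49 + 297 = 346$)
$\frac{y}{8557} = \frac{346}{8557}$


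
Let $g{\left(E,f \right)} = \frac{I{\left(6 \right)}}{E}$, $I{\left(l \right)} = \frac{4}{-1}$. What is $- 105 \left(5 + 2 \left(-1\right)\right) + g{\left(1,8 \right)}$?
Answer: $-319$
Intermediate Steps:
$I{\left(l \right)} = -4$ ($I{\left(l \right)} = 4 \left(-1\right) = -4$)
$g{\left(E,f \right)} = - \frac{4}{E}$
$- 105 \left(5 + 2 \left(-1\right)\right) + g{\left(1,8 \right)} = - 105 \left(5 + 2 \left(-1\right)\right) - \frac{4}{1} = - 105 \left(5 - 2\right) - 4 = \left(-105\right) 3 - 4 = -315 - 4 = -319$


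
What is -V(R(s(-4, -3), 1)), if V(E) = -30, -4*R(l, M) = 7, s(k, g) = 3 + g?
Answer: 30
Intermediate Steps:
R(l, M) = -7/4 (R(l, M) = -¼*7 = -7/4)
-V(R(s(-4, -3), 1)) = -1*(-30) = 30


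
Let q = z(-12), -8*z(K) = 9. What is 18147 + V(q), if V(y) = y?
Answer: 145167/8 ≈ 18146.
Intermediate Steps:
z(K) = -9/8 (z(K) = -⅛*9 = -9/8)
q = -9/8 ≈ -1.1250
18147 + V(q) = 18147 - 9/8 = 145167/8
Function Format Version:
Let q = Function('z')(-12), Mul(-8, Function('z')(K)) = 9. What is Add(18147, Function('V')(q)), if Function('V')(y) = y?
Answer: Rational(145167, 8) ≈ 18146.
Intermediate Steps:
Function('z')(K) = Rational(-9, 8) (Function('z')(K) = Mul(Rational(-1, 8), 9) = Rational(-9, 8))
q = Rational(-9, 8) ≈ -1.1250
Add(18147, Function('V')(q)) = Add(18147, Rational(-9, 8)) = Rational(145167, 8)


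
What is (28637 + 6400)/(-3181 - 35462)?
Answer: -11679/12881 ≈ -0.90668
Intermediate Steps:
(28637 + 6400)/(-3181 - 35462) = 35037/(-38643) = 35037*(-1/38643) = -11679/12881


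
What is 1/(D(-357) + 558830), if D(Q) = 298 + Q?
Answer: 1/558771 ≈ 1.7896e-6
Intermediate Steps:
1/(D(-357) + 558830) = 1/((298 - 357) + 558830) = 1/(-59 + 558830) = 1/558771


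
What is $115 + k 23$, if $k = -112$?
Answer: $-2461$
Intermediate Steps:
$115 + k 23 = 115 - 2576 = -2461$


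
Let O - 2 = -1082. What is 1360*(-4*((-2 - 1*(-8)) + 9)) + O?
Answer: -82680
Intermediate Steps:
O = -1080 (O = 2 - 1082 = -1080)
1360*(-4*((-2 - 1*(-8)) + 9)) + O = 1360*(-4*((-2 - 1*(-8)) + 9)) - 1080 = 1360*(-4*((-2 + 8) + 9)) - 1080 = 1360*(-4*(6 + 9)) - 1080 = 1360*(-4*15) - 1080 = 1360*(-60) - 1080 = -81600 - 1080 = -82680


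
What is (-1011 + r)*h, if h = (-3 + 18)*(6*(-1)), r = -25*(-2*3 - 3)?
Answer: 70740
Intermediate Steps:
r = 225 (r = -25*(-6 - 3) = -25*(-9) = 225)
h = -90 (h = 15*(-6) = -90)
(-1011 + r)*h = (-1011 + 225)*(-90) = -786*(-90) = 70740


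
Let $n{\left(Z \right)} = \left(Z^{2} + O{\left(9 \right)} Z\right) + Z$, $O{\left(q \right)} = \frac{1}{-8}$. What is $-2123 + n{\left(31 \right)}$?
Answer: $- \frac{9079}{8} \approx -1134.9$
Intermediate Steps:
$O{\left(q \right)} = - \frac{1}{8}$
$n{\left(Z \right)} = Z^{2} + \frac{7 Z}{8}$ ($n{\left(Z \right)} = \left(Z^{2} - \frac{Z}{8}\right) + Z = Z^{2} + \frac{7 Z}{8}$)
$-2123 + n{\left(31 \right)} = -2123 + \frac{1}{8} \cdot 31 \left(7 + 8 \cdot 31\right) = -2123 + \frac{1}{8} \cdot 31 \left(7 + 248\right) = -2123 + \frac{1}{8} \cdot 31 \cdot 255 = -2123 + \frac{7905}{8} = - \frac{9079}{8}$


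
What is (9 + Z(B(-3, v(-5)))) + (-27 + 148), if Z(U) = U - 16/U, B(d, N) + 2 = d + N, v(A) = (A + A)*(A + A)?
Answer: 21359/95 ≈ 224.83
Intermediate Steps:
v(A) = 4*A² (v(A) = (2*A)*(2*A) = 4*A²)
B(d, N) = -2 + N + d (B(d, N) = -2 + (d + N) = -2 + (N + d) = -2 + N + d)
(9 + Z(B(-3, v(-5)))) + (-27 + 148) = (9 + ((-2 + 4*(-5)² - 3) - 16/(-2 + 4*(-5)² - 3))) + (-27 + 148) = (9 + ((-2 + 4*25 - 3) - 16/(-2 + 4*25 - 3))) + 121 = (9 + ((-2 + 100 - 3) - 16/(-2 + 100 - 3))) + 121 = (9 + (95 - 16/95)) + 121 = (9 + 9009/95) + 121 = 9864/95 + 121 = 21359/95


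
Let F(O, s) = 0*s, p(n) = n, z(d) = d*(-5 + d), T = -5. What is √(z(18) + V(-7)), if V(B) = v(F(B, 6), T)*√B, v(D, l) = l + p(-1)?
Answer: √(234 - 6*I*√7) ≈ 15.306 - 0.51858*I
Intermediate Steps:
F(O, s) = 0
v(D, l) = -1 + l (v(D, l) = l - 1 = -1 + l)
V(B) = -6*√B (V(B) = (-1 - 5)*√B = -6*√B)
√(z(18) + V(-7)) = √(18*(-5 + 18) - 6*I*√7) = √(18*13 - 6*I*√7) = √(234 - 6*I*√7)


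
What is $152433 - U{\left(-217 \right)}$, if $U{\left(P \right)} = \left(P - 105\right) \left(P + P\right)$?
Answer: $12685$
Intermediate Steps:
$U{\left(P \right)} = 2 P \left(-105 + P\right)$ ($U{\left(P \right)} = \left(-105 + P\right) 2 P = 2 P \left(-105 + P\right)$)
$152433 - U{\left(-217 \right)} = 152433 - 2 \left(-217\right) \left(-105 - 217\right) = 152433 - 2 \left(-217\right) \left(-322\right) = 152433 - 139748 = 12685$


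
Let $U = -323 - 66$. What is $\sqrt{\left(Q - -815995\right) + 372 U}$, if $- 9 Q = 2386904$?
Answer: $\frac{\sqrt{3654679}}{3} \approx 637.24$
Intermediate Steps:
$Q = - \frac{2386904}{9}$ ($Q = \left(- \frac{1}{9}\right) 2386904 = - \frac{2386904}{9} \approx -2.6521 \cdot 10^{5}$)
$U = -389$ ($U = -323 - 66 = -389$)
$\sqrt{\left(Q - -815995\right) + 372 U} = \sqrt{\left(- \frac{2386904}{9} - -815995\right) + 372 \left(-389\right)} = \sqrt{\left(- \frac{2386904}{9} + 815995\right) - 144708} = \sqrt{\frac{4957051}{9} - 144708} = \sqrt{\frac{3654679}{9}} = \frac{\sqrt{3654679}}{3}$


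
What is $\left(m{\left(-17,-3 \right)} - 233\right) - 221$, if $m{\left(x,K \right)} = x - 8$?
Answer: $-479$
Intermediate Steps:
$m{\left(x,K \right)} = -8 + x$
$\left(m{\left(-17,-3 \right)} - 233\right) - 221 = \left(\left(-8 - 17\right) - 233\right) - 221 = \left(-25 - 233\right) - 221 = -258 - 221 = -479$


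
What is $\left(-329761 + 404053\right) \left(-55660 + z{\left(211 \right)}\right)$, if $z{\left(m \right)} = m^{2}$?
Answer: $-827538588$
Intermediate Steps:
$\left(-329761 + 404053\right) \left(-55660 + z{\left(211 \right)}\right) = \left(-329761 + 404053\right) \left(-55660 + 211^{2}\right) = 74292 \left(-55660 + 44521\right) = 74292 \left(-11139\right) = -827538588$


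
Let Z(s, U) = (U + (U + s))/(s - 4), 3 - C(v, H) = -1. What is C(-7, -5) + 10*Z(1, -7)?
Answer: 142/3 ≈ 47.333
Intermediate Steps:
C(v, H) = 4 (C(v, H) = 3 - 1*(-1) = 3 + 1 = 4)
Z(s, U) = (s + 2*U)/(-4 + s)
C(-7, -5) + 10*Z(1, -7) = 4 + 10*((1 + 2*(-7))/(-4 + 1)) = 4 + 10*((1 - 14)/(-3)) = 4 + 10*(-1/3*(-13)) = 4 + 10*(13/3) = 4 + 130/3 = 142/3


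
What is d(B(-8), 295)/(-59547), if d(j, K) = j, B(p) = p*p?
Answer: -64/59547 ≈ -0.0010748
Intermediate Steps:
B(p) = p²
d(B(-8), 295)/(-59547) = (-8)²/(-59547) = 64*(-1/59547) = -64/59547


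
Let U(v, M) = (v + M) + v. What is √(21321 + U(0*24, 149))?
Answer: √21470 ≈ 146.53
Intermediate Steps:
U(v, M) = M + 2*v (U(v, M) = (M + v) + v = M + 2*v)
√(21321 + U(0*24, 149)) = √(21321 + (149 + 2*(0*24))) = √(21321 + (149 + 2*0)) = √(21321 + (149 + 0)) = √(21321 + 149) = √21470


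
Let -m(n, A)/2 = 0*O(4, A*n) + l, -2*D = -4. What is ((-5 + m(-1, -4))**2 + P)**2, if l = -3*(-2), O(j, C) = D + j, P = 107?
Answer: 156816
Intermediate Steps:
D = 2 (D = -1/2*(-4) = 2)
O(j, C) = 2 + j
l = 6
m(n, A) = -12 (m(n, A) = -2*(0*(2 + 4) + 6) = -2*(0*6 + 6) = -2*(0 + 6) = -2*6 = -12)
((-5 + m(-1, -4))**2 + P)**2 = ((-5 - 12)**2 + 107)**2 = ((-17)**2 + 107)**2 = (289 + 107)**2 = 396**2 = 156816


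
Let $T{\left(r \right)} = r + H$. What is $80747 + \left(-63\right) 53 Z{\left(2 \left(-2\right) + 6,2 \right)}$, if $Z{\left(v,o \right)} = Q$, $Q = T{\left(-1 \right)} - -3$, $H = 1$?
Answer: $70730$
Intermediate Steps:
$T{\left(r \right)} = 1 + r$ ($T{\left(r \right)} = r + 1 = 1 + r$)
$Q = 3$ ($Q = \left(1 - 1\right) - -3 = 0 + 3 = 3$)
$Z{\left(v,o \right)} = 3$
$80747 + \left(-63\right) 53 Z{\left(2 \left(-2\right) + 6,2 \right)} = 80747 + \left(-63\right) 53 \cdot 3 = 80747 - 10017 = 70730$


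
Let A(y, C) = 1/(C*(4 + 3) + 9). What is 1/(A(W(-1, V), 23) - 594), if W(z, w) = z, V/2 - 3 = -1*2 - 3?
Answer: -170/100979 ≈ -0.0016835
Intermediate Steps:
V = -4 (V = 6 + 2*(-1*2 - 3) = 6 + 2*(-2 - 3) = 6 + 2*(-5) = 6 - 10 = -4)
A(y, C) = 1/(9 + 7*C) (A(y, C) = 1/(C*7 + 9) = 1/(7*C + 9) = 1/(9 + 7*C))
1/(A(W(-1, V), 23) - 594) = 1/(1/(9 + 7*23) - 594) = 1/(1/(9 + 161) - 594) = 1/(1/170 - 594) = 1/(-100979/170) = -170/100979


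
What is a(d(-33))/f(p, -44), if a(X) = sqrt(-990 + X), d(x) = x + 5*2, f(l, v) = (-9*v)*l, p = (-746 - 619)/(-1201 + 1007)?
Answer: 97*I*sqrt(1013)/270270 ≈ 0.011423*I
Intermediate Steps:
p = 1365/194 (p = -1365/(-194) = -1365*(-1/194) = 1365/194 ≈ 7.0361)
f(l, v) = -9*l*v
d(x) = 10 + x (d(x) = x + 10 = 10 + x)
a(d(-33))/f(p, -44) = sqrt(-990 + (10 - 33))/((-9*1365/194*(-44))) = sqrt(-990 - 23)/(270270/97) = sqrt(-1013)*(97/270270) = (I*sqrt(1013))*(97/270270) = 97*I*sqrt(1013)/270270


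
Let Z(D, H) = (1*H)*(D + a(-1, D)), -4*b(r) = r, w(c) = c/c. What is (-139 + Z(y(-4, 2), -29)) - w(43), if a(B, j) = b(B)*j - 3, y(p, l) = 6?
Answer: -541/2 ≈ -270.50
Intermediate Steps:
w(c) = 1
b(r) = -r/4
a(B, j) = -3 - B*j/4 (a(B, j) = (-B/4)*j - 3 = -B*j/4 - 3 = -3 - B*j/4)
Z(D, H) = H*(-3 + 5*D/4) (Z(D, H) = (1*H)*(D + (-3 - ¼*(-1)*D)) = H*(D + (-3 + D/4)) = H*(-3 + 5*D/4))
(-139 + Z(y(-4, 2), -29)) - w(43) = (-139 + (¼)*(-29)*(-12 + 5*6)) - 1*1 = (-139 + (¼)*(-29)*(-12 + 30)) - 1 = (-139 + (¼)*(-29)*18) - 1 = (-139 - 261/2) - 1 = -539/2 - 1 = -541/2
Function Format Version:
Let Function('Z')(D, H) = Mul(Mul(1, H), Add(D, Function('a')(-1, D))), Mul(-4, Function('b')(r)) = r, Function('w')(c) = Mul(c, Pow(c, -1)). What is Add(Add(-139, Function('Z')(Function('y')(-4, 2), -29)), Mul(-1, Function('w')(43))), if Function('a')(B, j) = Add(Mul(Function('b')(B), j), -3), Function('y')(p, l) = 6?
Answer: Rational(-541, 2) ≈ -270.50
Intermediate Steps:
Function('w')(c) = 1
Function('b')(r) = Mul(Rational(-1, 4), r)
Function('a')(B, j) = Add(-3, Mul(Rational(-1, 4), B, j)) (Function('a')(B, j) = Add(Mul(Mul(Rational(-1, 4), B), j), -3) = Add(Mul(Rational(-1, 4), B, j), -3) = Add(-3, Mul(Rational(-1, 4), B, j)))
Function('Z')(D, H) = Mul(H, Add(-3, Mul(Rational(5, 4), D))) (Function('Z')(D, H) = Mul(Mul(1, H), Add(D, Add(-3, Mul(Rational(-1, 4), -1, D)))) = Mul(H, Add(D, Add(-3, Mul(Rational(1, 4), D)))) = Mul(H, Add(-3, Mul(Rational(5, 4), D))))
Add(Add(-139, Function('Z')(Function('y')(-4, 2), -29)), Mul(-1, Function('w')(43))) = Add(Add(-139, Mul(Rational(1, 4), -29, Add(-12, Mul(5, 6)))), Mul(-1, 1)) = Add(Add(-139, Mul(Rational(1, 4), -29, Add(-12, 30))), -1) = Add(Add(-139, Mul(Rational(1, 4), -29, 18)), -1) = Add(Add(-139, Rational(-261, 2)), -1) = Add(Rational(-539, 2), -1) = Rational(-541, 2)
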